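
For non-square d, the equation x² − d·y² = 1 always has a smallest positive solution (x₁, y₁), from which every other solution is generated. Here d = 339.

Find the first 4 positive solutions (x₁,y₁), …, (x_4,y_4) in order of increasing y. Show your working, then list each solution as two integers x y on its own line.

√339 → a₀=18, period (2,2,2,1,17,1,2,2,2,36); ℓ=10 even so k=9
a_0=18:  p_0=18·1+0=18,  q_0=18·0+1=1
a_1=2:  p_1=2·18+1=37,  q_1=2·1+0=2
a_2=2:  p_2=2·37+18=92,  q_2=2·2+1=5
a_3=2:  p_3=2·92+37=221,  q_3=2·5+2=12
a_4=1:  p_4=1·221+92=313,  q_4=1·12+5=17
a_5=17:  p_5=17·313+221=5542,  q_5=17·17+12=301
a_6=1:  p_6=1·5542+313=5855,  q_6=1·301+17=318
a_7=2:  p_7=2·5855+5542=17252,  q_7=2·318+301=937
a_8=2:  p_8=2·17252+5855=40359,  q_8=2·937+318=2192
a_9=2:  p_9=2·40359+17252=97970,  q_9=2·2192+937=5321
→ (97970, 5321).  Check: 97970²=9598120900, 339·5321²=9598120899, difference 1.
(97970+5321√339)^2 = 19196241799 + 1042596740√339
(97970+5321√339)^3 = 3761311617998090 + 204286405230279√339
(97970+5321√339)^4 = 736991398411349512801 + 40027878239778270520√339

97970 5321
19196241799 1042596740
3761311617998090 204286405230279
736991398411349512801 40027878239778270520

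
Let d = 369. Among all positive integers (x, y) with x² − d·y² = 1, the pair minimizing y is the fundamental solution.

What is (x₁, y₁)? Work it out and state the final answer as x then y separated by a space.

8396801 437120

√369 = [19; 4,1,3,2,7,4,7,2,3,1,4,38, …], period ℓ=12 (even) → k=11
step 0: (19, 1)  from 19·(1,0) + (0,1)
…
step 2: (96, 5)  from 1·(77,4) + (19,1)
step 3: (365, 19)  from 3·(96,5) + (77,4)
step 4: (826, 43)  from 2·(365,19) + (96,5)
step 5: (6147, 320)  from 7·(826,43) + (365,19)
step 6: (25414, 1323)  from 4·(6147,320) + (826,43)
…
step 8: (393504, 20485)  from 2·(184045,9581) + (25414,1323)
step 9: (1364557, 71036)  from 3·(393504,20485) + (184045,9581)
step 10: (1758061, 91521)  from 1·(1364557,71036) + (393504,20485)
step 11: (8396801, 437120)  from 4·(1758061,91521) + (1364557,71036)
fundamental: x₁=8396801, y₁=437120  (since 70506267033601 − 369·191073894400 = 1)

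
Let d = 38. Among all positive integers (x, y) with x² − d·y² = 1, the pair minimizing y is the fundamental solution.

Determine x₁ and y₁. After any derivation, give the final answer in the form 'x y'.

37 6

√38 = [6; 6,12, …], period ℓ=2 (even) → k=1
i=0: a=6 ⇒ p=6, q=1
i=1: a=6 ⇒ p=37, q=6
(x₁, y₁) = (37, 6);  37² − 38·6² = 1 ✓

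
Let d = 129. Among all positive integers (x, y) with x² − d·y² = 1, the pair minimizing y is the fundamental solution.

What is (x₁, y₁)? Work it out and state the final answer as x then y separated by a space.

√129 = [11; 2,1,3,1,6,1,3,1,2,22, …], period ℓ=10 (even) → k=9
i=0: a=11 ⇒ p=11, q=1
…
i=3: a=3 ⇒ p=125, q=11
i=4: a=1 ⇒ p=159, q=14
…
i=6: a=1 ⇒ p=1238, q=109
i=7: a=3 ⇒ p=4793, q=422
i=8: a=1 ⇒ p=6031, q=531
i=9: a=2 ⇒ p=16855, q=1484
→ (16855, 1484).  Check: 16855²=284091025, 129·1484²=284091024, difference 1.

16855 1484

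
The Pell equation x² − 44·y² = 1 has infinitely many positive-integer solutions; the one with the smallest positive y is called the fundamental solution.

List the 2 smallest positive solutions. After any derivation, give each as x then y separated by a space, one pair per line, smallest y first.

199 30
79201 11940

d=44: √d = [6; 1,1,1,2,1,1,1,12] (ℓ=8, even), read p_7/q_7
k=0  a_k=6  p_k/q_k = 6/1
k=1  a_k=1  p_k/q_k = 7/1
k=2  a_k=1  p_k/q_k = 13/2
…
k=6  a_k=1  p_k/q_k = 126/19
k=7  a_k=1  p_k/q_k = 199/30
→ (199, 30).  Check: 199²=39601, 44·30²=39600, difference 1.
(199+30√44)^2 = 79201 + 11940√44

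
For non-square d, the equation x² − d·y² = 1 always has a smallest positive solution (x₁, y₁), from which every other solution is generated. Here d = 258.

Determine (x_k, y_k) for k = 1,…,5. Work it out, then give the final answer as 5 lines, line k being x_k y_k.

257 16
132097 8224
67897601 4227120
34899234817 2172731456
17938138798337 1116779741264

d=258: √d = [16; 16,32] (ℓ=2, even), read p_1/q_1
step 0: (16, 1)  from 16·(1,0) + (0,1)
step 1: (257, 16)  from 16·(16,1) + (1,0)
fundamental: x₁=257, y₁=16  (since 66049 − 258·256 = 1)
(x_2, y_2) = (257·257 + 258·16·16, 257·16 + 16·257) = (132097, 8224)
(x_3, y_3) = (257·132097 + 258·16·8224, 257·8224 + 16·132097) = (67897601, 4227120)
(x_4, y_4) = (257·67897601 + 258·16·4227120, 257·4227120 + 16·67897601) = (34899234817, 2172731456)
(x_5, y_5) = (257·34899234817 + 258·16·2172731456, 257·2172731456 + 16·34899234817) = (17938138798337, 1116779741264)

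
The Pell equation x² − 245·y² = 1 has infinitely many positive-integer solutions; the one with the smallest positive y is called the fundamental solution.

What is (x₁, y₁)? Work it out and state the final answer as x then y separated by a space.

51841 3312

√245 = [15; 1,1,1,7,6,7,1,1,1,30, …], period ℓ=10 (even) → k=9
a_0=15:  p_0=15·1+0=15,  q_0=15·0+1=1
…
a_6=7:  p_6=7·2207+360=15809,  q_6=7·141+23=1010
…
a_8=1:  p_8=1·18016+15809=33825,  q_8=1·1151+1010=2161
a_9=1:  p_9=1·33825+18016=51841,  q_9=1·2161+1151=3312
fundamental: x₁=51841, y₁=3312  (since 2687489281 − 245·10969344 = 1)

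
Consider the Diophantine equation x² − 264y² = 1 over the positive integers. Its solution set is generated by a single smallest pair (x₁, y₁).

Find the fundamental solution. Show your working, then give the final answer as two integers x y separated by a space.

65 4

√264 = [16; 4,32, …], period ℓ=2 (even) → k=1
a_0=16:  p_0=16·1+0=16,  q_0=16·0+1=1
a_1=4:  p_1=4·16+1=65,  q_1=4·1+0=4
(x₁, y₁) = (65, 4);  65² − 264·4² = 1 ✓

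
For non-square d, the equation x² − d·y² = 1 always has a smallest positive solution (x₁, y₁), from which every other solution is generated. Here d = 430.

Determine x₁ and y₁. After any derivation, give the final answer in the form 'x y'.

[20; 1,2,1,3,1,…,2,1,40] for √430; ℓ=14 ⇒ convergent index 13
i=0: a=20 ⇒ p=20, q=1
i=1: a=1 ⇒ p=21, q=1
…
i=3: a=1 ⇒ p=83, q=4
…
i=8: a=6 ⇒ p=133439, q=6435
…
i=12: a=2 ⇒ p=2107880, q=101651
i=13: a=1 ⇒ p=2862251, q=138030
→ (2862251, 138030).  Check: 2862251²=8192480787001, 430·138030²=8192480787000, difference 1.

2862251 138030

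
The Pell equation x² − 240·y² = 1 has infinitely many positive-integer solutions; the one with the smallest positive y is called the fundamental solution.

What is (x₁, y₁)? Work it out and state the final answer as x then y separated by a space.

31 2

√240 → a₀=15, period (2,30); ℓ=2 even so k=1
i=0: a=15 ⇒ p=15, q=1
i=1: a=2 ⇒ p=31, q=2
(x₁, y₁) = (31, 2);  31² − 240·2² = 1 ✓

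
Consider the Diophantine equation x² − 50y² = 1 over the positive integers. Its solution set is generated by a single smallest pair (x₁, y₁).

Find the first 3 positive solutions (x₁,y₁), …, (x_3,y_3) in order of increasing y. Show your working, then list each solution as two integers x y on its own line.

√50 = [7; 14, …], period ℓ=1 (odd) → k=1
step 0: (7, 1)  from 7·(1,0) + (0,1)
step 1: (99, 14)  from 14·(7,1) + (1,0)
→ (99, 14).  Check: 99²=9801, 50·14²=9800, difference 1.
n=2: (99,14)∘(99,14) = (99·99+50·14·14, 99·14+14·99) = (19601,2772)
n=3: (19601,2772)∘(99,14) = (99·19601+50·14·2772, 99·2772+14·19601) = (3880899,548842)

99 14
19601 2772
3880899 548842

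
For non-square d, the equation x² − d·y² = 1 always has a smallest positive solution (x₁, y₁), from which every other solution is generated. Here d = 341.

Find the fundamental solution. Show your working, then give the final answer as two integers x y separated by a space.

d=341: √d = [18; 2,6,1,8,2,…,6,2,36] (ℓ=14, even), read p_13/q_13
a_0=18:  p_0=18·1+0=18,  q_0=18·0+1=1
a_1=2:  p_1=2·18+1=37,  q_1=2·1+0=2
…
a_3=1:  p_3=1·240+37=277,  q_3=1·13+2=15
a_4=8:  p_4=8·277+240=2456,  q_4=8·15+13=133
…
a_6=1:  p_6=1·5189+2456=7645,  q_6=1·281+133=414
a_7=2:  p_7=2·7645+5189=20479,  q_7=2·414+281=1109
a_8=1:  p_8=1·20479+7645=28124,  q_8=1·1109+414=1523
…
a_10=8:  p_10=8·76727+28124=641940,  q_10=8·4155+1523=34763
a_11=1:  p_11=1·641940+76727=718667,  q_11=1·34763+4155=38918
a_12=6:  p_12=6·718667+641940=4953942,  q_12=6·38918+34763=268271
a_13=2:  p_13=2·4953942+718667=10626551,  q_13=2·268271+38918=575460
fundamental: x₁=10626551, y₁=575460  (since 112923586155601 − 341·331154211600 = 1)

10626551 575460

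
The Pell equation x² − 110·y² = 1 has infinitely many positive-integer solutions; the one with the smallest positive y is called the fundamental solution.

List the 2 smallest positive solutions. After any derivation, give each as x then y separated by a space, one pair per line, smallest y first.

21 2
881 84

√110 = [10; 2,20, …], period ℓ=2 (even) → k=1
i=0: a=10 ⇒ p=10, q=1
i=1: a=2 ⇒ p=21, q=2
→ (21, 2).  Check: 21²=441, 110·2²=440, difference 1.
(21+2√110)^2 = 881 + 84√110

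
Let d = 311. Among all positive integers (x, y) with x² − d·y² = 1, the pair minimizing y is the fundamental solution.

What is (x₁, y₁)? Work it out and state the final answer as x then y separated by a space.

16883880 957397

√311 → a₀=17, period (1,1,1,2,1,…,1,1,34); ℓ=16 even so k=15
a_0=17:  p_0=17·1+0=17,  q_0=17·0+1=1
a_1=1:  p_1=1·17+1=18,  q_1=1·1+0=1
…
a_5=1:  p_5=1·141+53=194,  q_5=1·8+3=11
a_6=6:  p_6=6·194+141=1305,  q_6=6·11+8=74
…
a_8=17:  p_8=17·4109+1305=71158,  q_8=17·233+74=4035
a_9=3:  p_9=3·71158+4109=217583,  q_9=3·4035+233=12338
a_10=6:  p_10=6·217583+71158=1376656,  q_10=6·12338+4035=78063
…
a_12=2:  p_12=2·1594239+1376656=4565134,  q_12=2·90401+78063=258865
a_13=1:  p_13=1·4565134+1594239=6159373,  q_13=1·258865+90401=349266
a_14=1:  p_14=1·6159373+4565134=10724507,  q_14=1·349266+258865=608131
a_15=1:  p_15=1·10724507+6159373=16883880,  q_15=1·608131+349266=957397
→ (16883880, 957397).  Check: 16883880²=285065403854400, 311·957397²=285065403854399, difference 1.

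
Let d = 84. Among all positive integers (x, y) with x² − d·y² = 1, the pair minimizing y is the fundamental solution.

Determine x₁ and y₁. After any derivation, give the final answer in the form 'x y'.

55 6

√84 = [9; 6,18, …], period ℓ=2 (even) → k=1
k=0  a_k=9  p_k/q_k = 9/1
k=1  a_k=6  p_k/q_k = 55/6
fundamental: x₁=55, y₁=6  (since 3025 − 84·36 = 1)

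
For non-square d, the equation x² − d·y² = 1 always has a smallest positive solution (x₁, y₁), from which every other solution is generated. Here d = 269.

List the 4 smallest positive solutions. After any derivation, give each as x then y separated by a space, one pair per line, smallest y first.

13449 820
361751201 22056360
9730383791049 593271970460
261727862849884801 15957829439376720

√269 = [16; 2,2,32, …], period ℓ=3 (odd) → k=5
k=0  a_k=16  p_k/q_k = 16/1
k=1  a_k=2  p_k/q_k = 33/2
k=2  a_k=2  p_k/q_k = 82/5
k=3  a_k=32  p_k/q_k = 2657/162
k=4  a_k=2  p_k/q_k = 5396/329
k=5  a_k=2  p_k/q_k = 13449/820
→ (13449, 820).  Check: 13449²=180875601, 269·820²=180875600, difference 1.
k=2:  x_2 = 13449·13449+269·820·820 = 361751201,  y_2 = 13449·820+820·13449 = 22056360
k=3:  x_3 = 13449·361751201+269·820·22056360 = 9730383791049,  y_3 = 13449·22056360+820·361751201 = 593271970460
k=4:  x_4 = 13449·9730383791049+269·820·593271970460 = 261727862849884801,  y_4 = 13449·593271970460+820·9730383791049 = 15957829439376720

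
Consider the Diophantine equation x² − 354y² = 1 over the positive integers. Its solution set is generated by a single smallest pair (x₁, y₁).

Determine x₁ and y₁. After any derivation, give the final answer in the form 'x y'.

258065 13716

[18; 1,4,2,2,18,2,2,4,1,36] for √354; ℓ=10 ⇒ convergent index 9
k=0  a_k=18  p_k/q_k = 18/1
…
k=3  a_k=2  p_k/q_k = 207/11
…
k=6  a_k=2  p_k/q_k = 19210/1021
…
k=8  a_k=4  p_k/q_k = 210294/11177
k=9  a_k=1  p_k/q_k = 258065/13716
fundamental: x₁=258065, y₁=13716  (since 66597544225 − 354·188128656 = 1)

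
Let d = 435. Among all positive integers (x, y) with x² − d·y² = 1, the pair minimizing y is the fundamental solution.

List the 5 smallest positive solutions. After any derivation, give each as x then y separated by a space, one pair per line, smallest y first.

√435 → a₀=20, period (1,5,1,40); ℓ=4 even so k=3
a_0=20:  p_0=20·1+0=20,  q_0=20·0+1=1
…
a_2=5:  p_2=5·21+20=125,  q_2=5·1+1=6
a_3=1:  p_3=1·125+21=146,  q_3=1·6+1=7
fundamental: x₁=146, y₁=7  (since 21316 − 435·49 = 1)
n=2: (146,7)∘(146,7) = (146·146+435·7·7, 146·7+7·146) = (42631,2044)
n=3: (42631,2044)∘(146,7) = (146·42631+435·7·2044, 146·2044+7·42631) = (12448106,596841)
n=4: (12448106,596841)∘(146,7) = (146·12448106+435·7·596841, 146·596841+7·12448106) = (3634804321,174275528)
n=5: (3634804321,174275528)∘(146,7) = (146·3634804321+435·7·174275528, 146·174275528+7·3634804321) = (1061350413626,50887857335)

146 7
42631 2044
12448106 596841
3634804321 174275528
1061350413626 50887857335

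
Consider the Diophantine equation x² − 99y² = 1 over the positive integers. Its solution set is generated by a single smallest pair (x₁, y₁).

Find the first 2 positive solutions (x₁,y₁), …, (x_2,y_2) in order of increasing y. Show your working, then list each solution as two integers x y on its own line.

10 1
199 20

√99 = [9; 1,18, …], period ℓ=2 (even) → k=1
a_0=9:  p_0=9·1+0=9,  q_0=9·0+1=1
a_1=1:  p_1=1·9+1=10,  q_1=1·1+0=1
fundamental: x₁=10, y₁=1  (since 100 − 99·1 = 1)
(10+1√99)^2 = 199 + 20√99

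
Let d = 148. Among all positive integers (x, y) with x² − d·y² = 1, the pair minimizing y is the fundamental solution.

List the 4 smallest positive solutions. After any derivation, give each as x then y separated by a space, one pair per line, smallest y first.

√148 = [12; 6,24, …], period ℓ=2 (even) → k=1
k=0  a_k=12  p_k/q_k = 12/1
k=1  a_k=6  p_k/q_k = 73/6
→ (73, 6).  Check: 73²=5329, 148·6²=5328, difference 1.
(73+6√148)^2 = 10657 + 876√148
(73+6√148)^3 = 1555849 + 127890√148
(73+6√148)^4 = 227143297 + 18671064√148

73 6
10657 876
1555849 127890
227143297 18671064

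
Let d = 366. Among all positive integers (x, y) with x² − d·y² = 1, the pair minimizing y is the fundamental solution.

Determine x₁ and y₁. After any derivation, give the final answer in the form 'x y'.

[19; 7,1,1,1,2,12,2,1,1,1,7,38] for √366; ℓ=12 ⇒ convergent index 11
a_0=19:  p_0=19·1+0=19,  q_0=19·0+1=1
a_1=7:  p_1=7·19+1=134,  q_1=7·1+0=7
a_2=1:  p_2=1·134+19=153,  q_2=1·7+1=8
a_3=1:  p_3=1·153+134=287,  q_3=1·8+7=15
…
a_5=2:  p_5=2·440+287=1167,  q_5=2·23+15=61
a_6=12:  p_6=12·1167+440=14444,  q_6=12·61+23=755
…
a_8=1:  p_8=1·30055+14444=44499,  q_8=1·1571+755=2326
a_9=1:  p_9=1·44499+30055=74554,  q_9=1·2326+1571=3897
a_10=1:  p_10=1·74554+44499=119053,  q_10=1·3897+2326=6223
a_11=7:  p_11=7·119053+74554=907925,  q_11=7·6223+3897=47458
→ (907925, 47458).  Check: 907925²=824327805625, 366·47458²=824327805624, difference 1.

907925 47458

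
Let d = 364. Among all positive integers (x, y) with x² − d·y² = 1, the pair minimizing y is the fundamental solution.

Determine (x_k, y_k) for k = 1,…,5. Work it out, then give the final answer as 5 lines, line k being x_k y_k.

4954951 259710
49103078824801 2573700648420
486606699052048124551 25505121203178395130
4822224700149240710505379201 252753251621617410554928840
47787774200457874208819626306623751 2504759953751544114971907242978550

√364 = [19; 12,1,2,3,1,8,1,3,2,1,12,38, …], period ℓ=12 (even) → k=11
i=0: a=19 ⇒ p=19, q=1
i=1: a=12 ⇒ p=229, q=12
…
i=3: a=2 ⇒ p=725, q=38
i=4: a=3 ⇒ p=2423, q=127
…
i=6: a=8 ⇒ p=27607, q=1447
i=7: a=1 ⇒ p=30755, q=1612
i=8: a=3 ⇒ p=119872, q=6283
i=9: a=2 ⇒ p=270499, q=14178
i=10: a=1 ⇒ p=390371, q=20461
i=11: a=12 ⇒ p=4954951, q=259710
(x₁, y₁) = (4954951, 259710);  4954951² − 364·259710² = 1 ✓
n=2: (4954951,259710)∘(4954951,259710) = (4954951·4954951+364·259710·259710, 4954951·259710+259710·4954951) = (49103078824801,2573700648420)
n=3: (49103078824801,2573700648420)∘(4954951,259710) = (4954951·49103078824801+364·259710·2573700648420, 4954951·2573700648420+259710·49103078824801) = (486606699052048124551,25505121203178395130)
n=4: (486606699052048124551,25505121203178395130)∘(4954951,259710) = (4954951·486606699052048124551+364·259710·25505121203178395130, 4954951·25505121203178395130+259710·486606699052048124551) = (4822224700149240710505379201,252753251621617410554928840)
n=5: (4822224700149240710505379201,252753251621617410554928840)∘(4954951,259710) = (4954951·4822224700149240710505379201+364·259710·252753251621617410554928840, 4954951·252753251621617410554928840+259710·4822224700149240710505379201) = (47787774200457874208819626306623751,2504759953751544114971907242978550)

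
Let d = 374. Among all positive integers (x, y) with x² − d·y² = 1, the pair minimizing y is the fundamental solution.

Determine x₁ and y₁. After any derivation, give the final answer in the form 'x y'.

[19; 2,1,18,1,2,38] for √374; ℓ=6 ⇒ convergent index 5
a_0=19:  p_0=19·1+0=19,  q_0=19·0+1=1
…
a_4=1:  p_4=1·1083+58=1141,  q_4=1·56+3=59
a_5=2:  p_5=2·1141+1083=3365,  q_5=2·59+56=174
(x₁, y₁) = (3365, 174);  3365² − 374·174² = 1 ✓

3365 174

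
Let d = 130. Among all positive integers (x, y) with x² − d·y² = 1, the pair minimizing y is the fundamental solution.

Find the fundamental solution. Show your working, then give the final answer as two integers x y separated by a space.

6499 570

√130 → a₀=11, period (2,2,22); ℓ=3 odd so k=5
step 0: (11, 1)  from 11·(1,0) + (0,1)
…
step 2: (57, 5)  from 2·(23,2) + (11,1)
step 3: (1277, 112)  from 22·(57,5) + (23,2)
step 4: (2611, 229)  from 2·(1277,112) + (57,5)
step 5: (6499, 570)  from 2·(2611,229) + (1277,112)
fundamental: x₁=6499, y₁=570  (since 42237001 − 130·324900 = 1)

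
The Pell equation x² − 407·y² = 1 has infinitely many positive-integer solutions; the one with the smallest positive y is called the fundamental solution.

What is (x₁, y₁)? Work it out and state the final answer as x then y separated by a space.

2663 132

[20; 5,1,2,1,5,40] for √407; ℓ=6 ⇒ convergent index 5
i=0: a=20 ⇒ p=20, q=1
…
i=3: a=2 ⇒ p=343, q=17
i=4: a=1 ⇒ p=464, q=23
i=5: a=5 ⇒ p=2663, q=132
→ (2663, 132).  Check: 2663²=7091569, 407·132²=7091568, difference 1.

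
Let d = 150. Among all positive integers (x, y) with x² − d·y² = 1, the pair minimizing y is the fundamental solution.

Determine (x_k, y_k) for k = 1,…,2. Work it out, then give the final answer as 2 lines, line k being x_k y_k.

49 4
4801 392

√150 = [12; 4,24, …], period ℓ=2 (even) → k=1
step 0: (12, 1)  from 12·(1,0) + (0,1)
step 1: (49, 4)  from 4·(12,1) + (1,0)
→ (49, 4).  Check: 49²=2401, 150·4²=2400, difference 1.
(x_2, y_2) = (49·49 + 150·4·4, 49·4 + 4·49) = (4801, 392)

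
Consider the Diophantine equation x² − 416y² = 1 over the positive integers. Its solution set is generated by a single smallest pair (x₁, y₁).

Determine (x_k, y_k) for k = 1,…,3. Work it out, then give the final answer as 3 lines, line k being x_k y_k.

d=416: √d = [20; 2,1,1,9,1,1,2,40] (ℓ=8, even), read p_7/q_7
k=0  a_k=20  p_k/q_k = 20/1
k=1  a_k=2  p_k/q_k = 41/2
k=2  a_k=1  p_k/q_k = 61/3
k=3  a_k=1  p_k/q_k = 102/5
k=4  a_k=9  p_k/q_k = 979/48
…
k=6  a_k=1  p_k/q_k = 2060/101
k=7  a_k=2  p_k/q_k = 5201/255
fundamental: x₁=5201, y₁=255  (since 27050401 − 416·65025 = 1)
(5201+255√416)^2 = 54100801 + 2652510√416
(5201+255√416)^3 = 562756526801 + 27591408765√416

5201 255
54100801 2652510
562756526801 27591408765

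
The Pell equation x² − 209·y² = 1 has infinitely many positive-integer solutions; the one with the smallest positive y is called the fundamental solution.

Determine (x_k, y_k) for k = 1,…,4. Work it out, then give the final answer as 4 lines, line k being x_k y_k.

[14; 2,5,3,2,3,5,2,28] for √209; ℓ=8 ⇒ convergent index 7
step 0: (14, 1)  from 14·(1,0) + (0,1)
step 1: (29, 2)  from 2·(14,1) + (1,0)
…
step 3: (506, 35)  from 3·(159,11) + (29,2)
…
step 5: (4019, 278)  from 3·(1171,81) + (506,35)
step 6: (21266, 1471)  from 5·(4019,278) + (1171,81)
step 7: (46551, 3220)  from 2·(21266,1471) + (4019,278)
→ (46551, 3220).  Check: 46551²=2166995601, 209·3220²=2166995600, difference 1.
(46551+3220√209)^2 = 4333991201 + 299788440√209
(46551+3220√209)^3 = 403503248748951 + 27910903337660√209
(46551+3220√209)^4 = 37566959460690844801 + 2598560922243032880√209

46551 3220
4333991201 299788440
403503248748951 27910903337660
37566959460690844801 2598560922243032880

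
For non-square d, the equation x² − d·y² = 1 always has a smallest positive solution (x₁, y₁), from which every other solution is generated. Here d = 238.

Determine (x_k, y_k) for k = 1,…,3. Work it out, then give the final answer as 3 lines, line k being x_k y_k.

√238 → a₀=15, period (2,2,1,14,1,2,2,30); ℓ=8 even so k=7
a_0=15:  p_0=15·1+0=15,  q_0=15·0+1=1
…
a_4=14:  p_4=14·108+77=1589,  q_4=14·7+5=103
a_5=1:  p_5=1·1589+108=1697,  q_5=1·103+7=110
a_6=2:  p_6=2·1697+1589=4983,  q_6=2·110+103=323
a_7=2:  p_7=2·4983+1697=11663,  q_7=2·323+110=756
→ (11663, 756).  Check: 11663²=136025569, 238·756²=136025568, difference 1.
(11663+756√238)^2 = 272051137 + 17634456√238
(11663+756√238)^3 = 6345864809999 + 411341319900√238

11663 756
272051137 17634456
6345864809999 411341319900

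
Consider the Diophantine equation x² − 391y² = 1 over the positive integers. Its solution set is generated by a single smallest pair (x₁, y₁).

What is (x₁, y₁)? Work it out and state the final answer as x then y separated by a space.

√391 → a₀=19, period (1,3,2,2,1,…,3,1,38); ℓ=16 even so k=15
k=0  a_k=19  p_k/q_k = 19/1
…
k=2  a_k=3  p_k/q_k = 79/4
…
k=4  a_k=2  p_k/q_k = 435/22
…
k=6  a_k=1  p_k/q_k = 1048/53
…
k=12  a_k=2  p_k/q_k = 696292/35213
…
k=14  a_k=3  p_k/q_k = 5678083/287153
k=15  a_k=1  p_k/q_k = 7338680/371133
fundamental: x₁=7338680, y₁=371133  (since 53856224142400 − 391·137739703689 = 1)

7338680 371133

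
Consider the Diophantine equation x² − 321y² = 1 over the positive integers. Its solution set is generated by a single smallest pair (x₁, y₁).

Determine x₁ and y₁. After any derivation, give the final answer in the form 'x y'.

215 12

d=321: √d = [17; 1,10,1,34] (ℓ=4, even), read p_3/q_3
i=0: a=17 ⇒ p=17, q=1
i=1: a=1 ⇒ p=18, q=1
i=2: a=10 ⇒ p=197, q=11
i=3: a=1 ⇒ p=215, q=12
fundamental: x₁=215, y₁=12  (since 46225 − 321·144 = 1)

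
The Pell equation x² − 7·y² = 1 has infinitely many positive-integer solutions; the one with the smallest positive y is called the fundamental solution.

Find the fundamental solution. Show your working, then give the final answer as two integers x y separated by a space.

8 3

[2; 1,1,1,4] for √7; ℓ=4 ⇒ convergent index 3
step 0: (2, 1)  from 2·(1,0) + (0,1)
step 1: (3, 1)  from 1·(2,1) + (1,0)
step 2: (5, 2)  from 1·(3,1) + (2,1)
step 3: (8, 3)  from 1·(5,2) + (3,1)
→ (8, 3).  Check: 8²=64, 7·3²=63, difference 1.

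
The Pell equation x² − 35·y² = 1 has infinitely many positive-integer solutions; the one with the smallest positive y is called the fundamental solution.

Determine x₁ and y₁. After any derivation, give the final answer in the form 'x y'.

6 1

[5; 1,10] for √35; ℓ=2 ⇒ convergent index 1
k=0  a_k=5  p_k/q_k = 5/1
k=1  a_k=1  p_k/q_k = 6/1
→ (6, 1).  Check: 6²=36, 35·1²=35, difference 1.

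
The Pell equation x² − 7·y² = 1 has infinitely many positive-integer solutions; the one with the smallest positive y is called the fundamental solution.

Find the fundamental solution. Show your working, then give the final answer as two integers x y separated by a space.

d=7: √d = [2; 1,1,1,4] (ℓ=4, even), read p_3/q_3
i=0: a=2 ⇒ p=2, q=1
…
i=2: a=1 ⇒ p=5, q=2
i=3: a=1 ⇒ p=8, q=3
fundamental: x₁=8, y₁=3  (since 64 − 7·9 = 1)

8 3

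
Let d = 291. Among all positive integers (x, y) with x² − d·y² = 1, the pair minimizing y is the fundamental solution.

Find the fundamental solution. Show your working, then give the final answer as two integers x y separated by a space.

290 17

√291 → a₀=17, period (17,34); ℓ=2 even so k=1
k=0  a_k=17  p_k/q_k = 17/1
k=1  a_k=17  p_k/q_k = 290/17
→ (290, 17).  Check: 290²=84100, 291·17²=84099, difference 1.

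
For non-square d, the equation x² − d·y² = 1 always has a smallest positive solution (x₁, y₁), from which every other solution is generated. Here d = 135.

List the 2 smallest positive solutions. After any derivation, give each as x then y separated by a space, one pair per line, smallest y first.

244 21
119071 10248

√135 → a₀=11, period (1,1,1,1,1,1,1,22); ℓ=8 even so k=7
a_0=11:  p_0=11·1+0=11,  q_0=11·0+1=1
a_1=1:  p_1=1·11+1=12,  q_1=1·1+0=1
…
a_3=1:  p_3=1·23+12=35,  q_3=1·2+1=3
…
a_6=1:  p_6=1·93+58=151,  q_6=1·8+5=13
a_7=1:  p_7=1·151+93=244,  q_7=1·13+8=21
→ (244, 21).  Check: 244²=59536, 135·21²=59535, difference 1.
(x_2, y_2) = (244·244 + 135·21·21, 244·21 + 21·244) = (119071, 10248)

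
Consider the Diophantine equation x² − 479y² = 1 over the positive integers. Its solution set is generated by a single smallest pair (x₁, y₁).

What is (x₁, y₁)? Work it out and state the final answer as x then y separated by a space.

√479 = [21; 1,7,1,3,2,21,2,3,1,7,1,42, …], period ℓ=12 (even) → k=11
step 0: (21, 1)  from 21·(1,0) + (0,1)
step 1: (22, 1)  from 1·(21,1) + (1,0)
step 2: (175, 8)  from 7·(22,1) + (21,1)
…
step 4: (766, 35)  from 3·(197,9) + (175,8)
step 5: (1729, 79)  from 2·(766,35) + (197,9)
step 6: (37075, 1694)  from 21·(1729,79) + (766,35)
step 7: (75879, 3467)  from 2·(37075,1694) + (1729,79)
step 8: (264712, 12095)  from 3·(75879,3467) + (37075,1694)
step 9: (340591, 15562)  from 1·(264712,12095) + (75879,3467)
step 10: (2648849, 121029)  from 7·(340591,15562) + (264712,12095)
step 11: (2989440, 136591)  from 1·(2648849,121029) + (340591,15562)
→ (2989440, 136591).  Check: 2989440²=8936751513600, 479·136591²=8936751513599, difference 1.

2989440 136591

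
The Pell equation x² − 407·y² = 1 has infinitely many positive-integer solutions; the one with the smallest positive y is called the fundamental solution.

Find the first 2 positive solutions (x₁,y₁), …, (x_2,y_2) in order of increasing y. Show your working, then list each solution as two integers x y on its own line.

2663 132
14183137 703032

[20; 5,1,2,1,5,40] for √407; ℓ=6 ⇒ convergent index 5
k=0  a_k=20  p_k/q_k = 20/1
k=1  a_k=5  p_k/q_k = 101/5
…
k=4  a_k=1  p_k/q_k = 464/23
k=5  a_k=5  p_k/q_k = 2663/132
fundamental: x₁=2663, y₁=132  (since 7091569 − 407·17424 = 1)
(x_2, y_2) = (2663·2663 + 407·132·132, 2663·132 + 132·2663) = (14183137, 703032)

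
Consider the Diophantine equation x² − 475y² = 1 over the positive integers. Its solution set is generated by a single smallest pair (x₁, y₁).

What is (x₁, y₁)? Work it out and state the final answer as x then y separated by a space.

57799 2652

√475 = [21; 1,3,1,6,2,6,1,3,1,42, …], period ℓ=10 (even) → k=9
step 0: (21, 1)  from 21·(1,0) + (0,1)
step 1: (22, 1)  from 1·(21,1) + (1,0)
…
step 4: (741, 34)  from 6·(109,5) + (87,4)
…
step 7: (11878, 545)  from 1·(10287,472) + (1591,73)
step 8: (45921, 2107)  from 3·(11878,545) + (10287,472)
step 9: (57799, 2652)  from 1·(45921,2107) + (11878,545)
(x₁, y₁) = (57799, 2652);  57799² − 475·2652² = 1 ✓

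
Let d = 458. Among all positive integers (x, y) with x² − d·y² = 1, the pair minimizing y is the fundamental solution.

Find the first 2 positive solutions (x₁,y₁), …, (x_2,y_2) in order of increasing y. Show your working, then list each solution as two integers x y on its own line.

22899 1070
1048728401 49003860

d=458: √d = [21; 2,2,42] (ℓ=3, odd), read p_5/q_5
a_0=21:  p_0=21·1+0=21,  q_0=21·0+1=1
a_1=2:  p_1=2·21+1=43,  q_1=2·1+0=2
a_2=2:  p_2=2·43+21=107,  q_2=2·2+1=5
…
a_4=2:  p_4=2·4537+107=9181,  q_4=2·212+5=429
a_5=2:  p_5=2·9181+4537=22899,  q_5=2·429+212=1070
(x₁, y₁) = (22899, 1070);  22899² − 458·1070² = 1 ✓
(22899+1070√458)^2 = 1048728401 + 49003860√458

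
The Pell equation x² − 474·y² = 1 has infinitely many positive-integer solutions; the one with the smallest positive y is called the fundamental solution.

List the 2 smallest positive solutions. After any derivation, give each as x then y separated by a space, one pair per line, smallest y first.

d=474: √d = [21; 1,3,2,1,1,…,3,1,42] (ℓ=14, even), read p_13/q_13
k=0  a_k=21  p_k/q_k = 21/1
k=1  a_k=1  p_k/q_k = 22/1
…
k=10  a_k=1  p_k/q_k = 16677/766
k=11  a_k=2  p_k/q_k = 44218/2031
k=12  a_k=3  p_k/q_k = 149331/6859
k=13  a_k=1  p_k/q_k = 193549/8890
→ (193549, 8890).  Check: 193549²=37461215401, 474·8890²=37461215400, difference 1.
n=2: (193549,8890)∘(193549,8890) = (193549·193549+474·8890·8890, 193549·8890+8890·193549) = (74922430801,3441301220)

193549 8890
74922430801 3441301220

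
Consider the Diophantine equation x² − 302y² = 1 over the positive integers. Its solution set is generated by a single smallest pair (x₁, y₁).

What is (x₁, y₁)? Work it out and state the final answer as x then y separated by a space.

4276623 246092

[17; 2,1,1,1,4,…,1,2,34] for √302; ℓ=16 ⇒ convergent index 15
i=0: a=17 ⇒ p=17, q=1
…
i=3: a=1 ⇒ p=87, q=5
i=4: a=1 ⇒ p=139, q=8
i=5: a=4 ⇒ p=643, q=37
i=6: a=2 ⇒ p=1425, q=82
…
i=8: a=16 ⇒ p=34513, q=1986
i=9: a=1 ⇒ p=36581, q=2105
…
i=11: a=4 ⇒ p=467281, q=26889
i=12: a=1 ⇒ p=574956, q=33085
…
i=14: a=1 ⇒ p=1617193, q=93059
i=15: a=2 ⇒ p=4276623, q=246092
(x₁, y₁) = (4276623, 246092);  4276623² − 302·246092² = 1 ✓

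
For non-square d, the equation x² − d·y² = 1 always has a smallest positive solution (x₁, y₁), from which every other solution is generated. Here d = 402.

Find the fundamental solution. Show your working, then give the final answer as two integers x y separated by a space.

401 20

√402 = [20; 20,40, …], period ℓ=2 (even) → k=1
step 0: (20, 1)  from 20·(1,0) + (0,1)
step 1: (401, 20)  from 20·(20,1) + (1,0)
→ (401, 20).  Check: 401²=160801, 402·20²=160800, difference 1.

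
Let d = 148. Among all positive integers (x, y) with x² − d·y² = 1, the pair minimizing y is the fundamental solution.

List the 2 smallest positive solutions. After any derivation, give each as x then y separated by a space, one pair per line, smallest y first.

√148 → a₀=12, period (6,24); ℓ=2 even so k=1
i=0: a=12 ⇒ p=12, q=1
i=1: a=6 ⇒ p=73, q=6
(x₁, y₁) = (73, 6);  73² − 148·6² = 1 ✓
(x_2, y_2) = (73·73 + 148·6·6, 73·6 + 6·73) = (10657, 876)

73 6
10657 876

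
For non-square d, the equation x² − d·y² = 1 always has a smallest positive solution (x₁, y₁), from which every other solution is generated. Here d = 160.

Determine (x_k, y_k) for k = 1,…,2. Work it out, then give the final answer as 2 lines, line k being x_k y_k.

721 57
1039681 82194

√160 = [12; 1,1,1,5,1,1,1,24, …], period ℓ=8 (even) → k=7
i=0: a=12 ⇒ p=12, q=1
i=1: a=1 ⇒ p=13, q=1
…
i=3: a=1 ⇒ p=38, q=3
i=4: a=5 ⇒ p=215, q=17
…
i=6: a=1 ⇒ p=468, q=37
i=7: a=1 ⇒ p=721, q=57
fundamental: x₁=721, y₁=57  (since 519841 − 160·3249 = 1)
n=2: (721,57)∘(721,57) = (721·721+160·57·57, 721·57+57·721) = (1039681,82194)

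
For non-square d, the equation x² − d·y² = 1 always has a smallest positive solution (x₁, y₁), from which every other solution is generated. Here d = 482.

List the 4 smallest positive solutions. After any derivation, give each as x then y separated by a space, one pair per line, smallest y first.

√482 → a₀=21, period (1,20,1,42); ℓ=4 even so k=3
i=0: a=21 ⇒ p=21, q=1
i=1: a=1 ⇒ p=22, q=1
i=2: a=20 ⇒ p=461, q=21
i=3: a=1 ⇒ p=483, q=22
(x₁, y₁) = (483, 22);  483² − 482·22² = 1 ✓
n=2: (483,22)∘(483,22) = (483·483+482·22·22, 483·22+22·483) = (466577,21252)
n=3: (466577,21252)∘(483,22) = (483·466577+482·22·21252, 483·21252+22·466577) = (450712899,20529410)
n=4: (450712899,20529410)∘(483,22) = (483·450712899+482·22·20529410, 483·20529410+22·450712899) = (435388193857,19831388808)

483 22
466577 21252
450712899 20529410
435388193857 19831388808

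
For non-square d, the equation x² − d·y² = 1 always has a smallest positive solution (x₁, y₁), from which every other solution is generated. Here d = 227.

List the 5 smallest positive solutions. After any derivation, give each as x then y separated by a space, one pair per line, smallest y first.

√227 → a₀=15, period (15,30); ℓ=2 even so k=1
a_0=15:  p_0=15·1+0=15,  q_0=15·0+1=1
a_1=15:  p_1=15·15+1=226,  q_1=15·1+0=15
(x₁, y₁) = (226, 15);  226² − 227·15² = 1 ✓
(x_2, y_2) = (226·226 + 227·15·15, 226·15 + 15·226) = (102151, 6780)
(x_3, y_3) = (226·102151 + 227·15·6780, 226·6780 + 15·102151) = (46172026, 3064545)
(x_4, y_4) = (226·46172026 + 227·15·3064545, 226·3064545 + 15·46172026) = (20869653601, 1385167560)
(x_5, y_5) = (226·20869653601 + 227·15·1385167560, 226·1385167560 + 15·20869653601) = (9433037255626, 626092672575)

226 15
102151 6780
46172026 3064545
20869653601 1385167560
9433037255626 626092672575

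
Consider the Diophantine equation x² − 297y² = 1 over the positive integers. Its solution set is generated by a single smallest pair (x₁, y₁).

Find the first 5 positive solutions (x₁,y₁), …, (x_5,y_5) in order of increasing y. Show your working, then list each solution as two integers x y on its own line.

√297 = [17; 4,3,1,1,2,1,1,3,4,34, …], period ℓ=10 (even) → k=9
a_0=17:  p_0=17·1+0=17,  q_0=17·0+1=1
…
a_2=3:  p_2=3·69+17=224,  q_2=3·4+1=13
a_3=1:  p_3=1·224+69=293,  q_3=1·13+4=17
a_4=1:  p_4=1·293+224=517,  q_4=1·17+13=30
a_5=2:  p_5=2·517+293=1327,  q_5=2·30+17=77
…
a_7=1:  p_7=1·1844+1327=3171,  q_7=1·107+77=184
a_8=3:  p_8=3·3171+1844=11357,  q_8=3·184+107=659
a_9=4:  p_9=4·11357+3171=48599,  q_9=4·659+184=2820
fundamental: x₁=48599, y₁=2820  (since 2361862801 − 297·7952400 = 1)
(48599+2820√297)^2 = 4723725601 + 274098360√297
(48599+2820√297)^3 = 459136680917399 + 26641812392460√297
(48599+2820√297)^4 = 44627167107085622401 + 2589530880648228720√297
(48599+2820√297)^5 = 4337671388015371645214999 + 251697222510604722734100√297

48599 2820
4723725601 274098360
459136680917399 26641812392460
44627167107085622401 2589530880648228720
4337671388015371645214999 251697222510604722734100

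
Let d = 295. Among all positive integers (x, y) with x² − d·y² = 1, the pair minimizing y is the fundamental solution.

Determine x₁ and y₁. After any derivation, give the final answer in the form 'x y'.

[17; 5,1,2,3,2,6,2,3,2,1,5,34] for √295; ℓ=12 ⇒ convergent index 11
k=0  a_k=17  p_k/q_k = 17/1
k=1  a_k=5  p_k/q_k = 86/5
k=2  a_k=1  p_k/q_k = 103/6
…
k=5  a_k=2  p_k/q_k = 2250/131
k=6  a_k=6  p_k/q_k = 14479/843
k=7  a_k=2  p_k/q_k = 31208/1817
…
k=9  a_k=2  p_k/q_k = 247414/14405
k=10  a_k=1  p_k/q_k = 355517/20699
k=11  a_k=5  p_k/q_k = 2024999/117900
fundamental: x₁=2024999, y₁=117900  (since 4100620950001 − 295·13900410000 = 1)

2024999 117900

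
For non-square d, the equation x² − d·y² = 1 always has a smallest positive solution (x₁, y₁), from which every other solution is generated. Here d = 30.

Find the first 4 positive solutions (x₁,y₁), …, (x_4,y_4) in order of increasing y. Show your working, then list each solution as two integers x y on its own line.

d=30: √d = [5; 2,10] (ℓ=2, even), read p_1/q_1
k=0  a_k=5  p_k/q_k = 5/1
k=1  a_k=2  p_k/q_k = 11/2
→ (11, 2).  Check: 11²=121, 30·2²=120, difference 1.
(11+2√30)^2 = 241 + 44√30
(11+2√30)^3 = 5291 + 966√30
(11+2√30)^4 = 116161 + 21208√30

11 2
241 44
5291 966
116161 21208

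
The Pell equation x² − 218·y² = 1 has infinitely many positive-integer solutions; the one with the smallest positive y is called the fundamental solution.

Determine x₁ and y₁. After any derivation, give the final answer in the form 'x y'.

√218 → a₀=14, period (1,3,3,1,28); ℓ=5 odd so k=9
k=0  a_k=14  p_k/q_k = 14/1
k=1  a_k=1  p_k/q_k = 15/1
k=2  a_k=3  p_k/q_k = 59/4
…
k=5  a_k=28  p_k/q_k = 7220/489
k=6  a_k=1  p_k/q_k = 7471/506
…
k=8  a_k=3  p_k/q_k = 96370/6527
k=9  a_k=1  p_k/q_k = 126003/8534
(x₁, y₁) = (126003, 8534);  126003² − 218·8534² = 1 ✓

126003 8534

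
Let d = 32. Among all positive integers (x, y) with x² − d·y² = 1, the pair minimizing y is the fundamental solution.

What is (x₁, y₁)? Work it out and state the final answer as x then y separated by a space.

17 3

d=32: √d = [5; 1,1,1,10] (ℓ=4, even), read p_3/q_3
step 0: (5, 1)  from 5·(1,0) + (0,1)
…
step 2: (11, 2)  from 1·(6,1) + (5,1)
step 3: (17, 3)  from 1·(11,2) + (6,1)
fundamental: x₁=17, y₁=3  (since 289 − 32·9 = 1)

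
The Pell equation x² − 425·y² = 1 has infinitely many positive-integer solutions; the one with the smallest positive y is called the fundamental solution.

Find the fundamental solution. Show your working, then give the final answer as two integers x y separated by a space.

[20; 1,1,1,1,1,1,40] for √425; ℓ=7 ⇒ convergent index 13
i=0: a=20 ⇒ p=20, q=1
i=1: a=1 ⇒ p=21, q=1
…
i=6: a=1 ⇒ p=268, q=13
i=7: a=40 ⇒ p=10885, q=528
…
i=11: a=1 ⇒ p=55229, q=2679
i=12: a=1 ⇒ p=88420, q=4289
i=13: a=1 ⇒ p=143649, q=6968
→ (143649, 6968).  Check: 143649²=20635035201, 425·6968²=20635035200, difference 1.

143649 6968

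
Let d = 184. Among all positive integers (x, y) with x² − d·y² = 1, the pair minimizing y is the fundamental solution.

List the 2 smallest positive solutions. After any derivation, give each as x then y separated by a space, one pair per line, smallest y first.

24335 1794
1184384449 87313980

d=184: √d = [13; 1,1,3,2,1,2,1,2,3,1,1,26] (ℓ=12, even), read p_11/q_11
i=0: a=13 ⇒ p=13, q=1
i=1: a=1 ⇒ p=14, q=1
i=2: a=1 ⇒ p=27, q=2
…
i=6: a=2 ⇒ p=841, q=62
…
i=10: a=1 ⇒ p=13741, q=1013
i=11: a=1 ⇒ p=24335, q=1794
→ (24335, 1794).  Check: 24335²=592192225, 184·1794²=592192224, difference 1.
(x_2, y_2) = (24335·24335 + 184·1794·1794, 24335·1794 + 1794·24335) = (1184384449, 87313980)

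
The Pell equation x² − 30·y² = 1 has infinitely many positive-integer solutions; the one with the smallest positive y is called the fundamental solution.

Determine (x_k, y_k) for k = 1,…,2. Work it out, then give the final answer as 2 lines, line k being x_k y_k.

11 2
241 44

√30 → a₀=5, period (2,10); ℓ=2 even so k=1
a_0=5:  p_0=5·1+0=5,  q_0=5·0+1=1
a_1=2:  p_1=2·5+1=11,  q_1=2·1+0=2
(x₁, y₁) = (11, 2);  11² − 30·2² = 1 ✓
(x_2, y_2) = (11·11 + 30·2·2, 11·2 + 2·11) = (241, 44)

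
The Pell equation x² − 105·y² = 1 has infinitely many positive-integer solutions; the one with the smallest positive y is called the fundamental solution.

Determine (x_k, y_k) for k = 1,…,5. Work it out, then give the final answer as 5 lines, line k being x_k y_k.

41 4
3361 328
275561 26892
22592641 2204816
1852321001 180768020

[10; 4,20] for √105; ℓ=2 ⇒ convergent index 1
a_0=10:  p_0=10·1+0=10,  q_0=10·0+1=1
a_1=4:  p_1=4·10+1=41,  q_1=4·1+0=4
→ (41, 4).  Check: 41²=1681, 105·4²=1680, difference 1.
k=2:  x_2 = 41·41+105·4·4 = 3361,  y_2 = 41·4+4·41 = 328
k=3:  x_3 = 41·3361+105·4·328 = 275561,  y_3 = 41·328+4·3361 = 26892
k=4:  x_4 = 41·275561+105·4·26892 = 22592641,  y_4 = 41·26892+4·275561 = 2204816
k=5:  x_5 = 41·22592641+105·4·2204816 = 1852321001,  y_5 = 41·2204816+4·22592641 = 180768020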